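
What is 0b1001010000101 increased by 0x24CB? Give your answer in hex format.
Convert 0b1001010000101 (binary) → 4096 + 512 + 128 + 4 + 1 = 4741 (decimal)
Convert 0x24CB (hexadecimal) → 2×4096 + 4×256 + 12×16 + 11 = 9419 (decimal)
Compute 4741 + 9419 = 14160
Convert 14160 (decimal) → 14160 = 3×4096 + 7×256 + 5×16 → 0x3750 (hexadecimal)
0x3750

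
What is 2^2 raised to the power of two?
Convert 2^2 (power) → 4 (decimal)
Convert two (English words) → 2 (decimal)
Compute 4 ^ 2 = 16
16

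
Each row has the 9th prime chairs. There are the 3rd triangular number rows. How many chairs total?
Convert the 9th prime (prime index) → 23 (decimal)
Convert the 3rd triangular number (triangular index) → 3×4/2 = 6 (decimal)
Compute 23 × 6 = 138
138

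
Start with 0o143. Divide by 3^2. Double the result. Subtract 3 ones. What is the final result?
Convert 0o143 (octal) → 1×64 + 4×8 + 3 = 99 (decimal)
Start: 99
Convert 3^2 (power) → 9 (decimal)
99 ÷ 9 = 11
11 × 2 = 22
Convert 3 ones (place-value notation) → 3 (decimal)
22 - 3 = 19
19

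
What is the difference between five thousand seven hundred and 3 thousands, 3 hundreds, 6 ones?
Convert five thousand seven hundred (English words) → 5×1000 + 7×100 = 5700 (decimal)
Convert 3 thousands, 3 hundreds, 6 ones (place-value notation) → 3×1000 + 3×100 + 6 = 3306 (decimal)
Difference: |5700 - 3306| = 2394
2394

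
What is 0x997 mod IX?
Convert 0x997 (hexadecimal) → 9×256 + 9×16 + 7 = 2455 (decimal)
Convert IX (Roman numeral) → 9 (decimal)
Compute 2455 mod 9 = 7
7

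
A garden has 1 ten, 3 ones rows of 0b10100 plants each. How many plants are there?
Convert 0b10100 (binary) → 16 + 4 = 20 (decimal)
Convert 1 ten, 3 ones (place-value notation) → 1×10 + 3 = 13 (decimal)
Compute 20 × 13 = 260
260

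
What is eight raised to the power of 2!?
Convert eight (English words) → 8 (decimal)
Convert 2! (factorial) → 2 (decimal)
Compute 8 ^ 2 = 64
64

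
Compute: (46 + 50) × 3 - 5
Parentheses first: 46 + 50 = 96
Multiply: 96 × 3 = 288
Subtract: 288 - 5 = 283
283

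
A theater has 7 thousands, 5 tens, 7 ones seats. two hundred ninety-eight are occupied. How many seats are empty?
Convert 7 thousands, 5 tens, 7 ones (place-value notation) → 7×1000 + 5×10 + 7 = 7057 (decimal)
Convert two hundred ninety-eight (English words) → 2×100 + 98 = 298 (decimal)
Compute 7057 - 298 = 6759
6759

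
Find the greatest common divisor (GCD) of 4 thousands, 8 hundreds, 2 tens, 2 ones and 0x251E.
Convert 4 thousands, 8 hundreds, 2 tens, 2 ones (place-value notation) → 4×1000 + 8×100 + 2×10 + 2 = 4822 (decimal)
Convert 0x251E (hexadecimal) → 2×4096 + 5×256 + 1×16 + 14 = 9502 (decimal)
Compute gcd(4822, 9502) = 2
2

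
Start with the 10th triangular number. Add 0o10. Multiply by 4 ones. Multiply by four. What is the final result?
Convert the 10th triangular number (triangular index) → 10×11/2 = 55 (decimal)
Start: 55
Convert 0o10 (octal) → 1×8 = 8 (decimal)
55 + 8 = 63
Convert 4 ones (place-value notation) → 4 (decimal)
63 × 4 = 252
Convert four (English words) → 4 (decimal)
252 × 4 = 1008
1008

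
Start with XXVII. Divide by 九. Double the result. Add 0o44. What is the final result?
Convert XXVII (Roman numeral) → 10 + 10 + 5 + 1 + 1 = 27 (decimal)
Start: 27
Convert 九 (Chinese numeral) → 9 (decimal)
27 ÷ 9 = 3
3 × 2 = 6
Convert 0o44 (octal) → 4×8 + 4 = 36 (decimal)
6 + 36 = 42
42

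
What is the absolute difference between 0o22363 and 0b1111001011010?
Convert 0o22363 (octal) → 2×4096 + 2×512 + 3×64 + 6×8 + 3 = 9459 (decimal)
Convert 0b1111001011010 (binary) → 4096 + 2048 + 1024 + 512 + 64 + 16 + 8 + 2 = 7770 (decimal)
Compute |9459 - 7770| = 1689
1689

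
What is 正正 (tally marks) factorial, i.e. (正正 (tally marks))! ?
Convert 正正 (tally marks) → 5 + 5 = 10 (decimal)
Compute 10! = 3628800
3628800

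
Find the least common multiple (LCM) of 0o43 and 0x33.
Convert 0o43 (octal) → 4×8 + 3 = 35 (decimal)
Convert 0x33 (hexadecimal) → 3×16 + 3 = 51 (decimal)
Compute lcm(35, 51) = 1785
1785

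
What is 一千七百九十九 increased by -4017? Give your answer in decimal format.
Convert 一千七百九十九 (Chinese numeral) → 1×1000 + 7×100 + 9×10 + 9 = 1799 (decimal)
Compute 1799 + -4017 = -2218
-2218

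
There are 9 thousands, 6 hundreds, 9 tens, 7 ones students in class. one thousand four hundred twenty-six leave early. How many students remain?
Convert 9 thousands, 6 hundreds, 9 tens, 7 ones (place-value notation) → 9×1000 + 6×100 + 9×10 + 7 = 9697 (decimal)
Convert one thousand four hundred twenty-six (English words) → 1×1000 + 4×100 + 26 = 1426 (decimal)
Compute 9697 - 1426 = 8271
8271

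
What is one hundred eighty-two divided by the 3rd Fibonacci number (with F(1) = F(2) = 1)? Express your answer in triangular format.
Convert one hundred eighty-two (English words) → 1×100 + 82 = 182 (decimal)
Convert the 3rd Fibonacci number (with F(1) = F(2) = 1) (Fibonacci index) → 1, 1, 2 → 2 (decimal)
Compute 182 ÷ 2 = 91
Convert 91 (decimal) → 91 = 13×14/2 → the 13th triangular number (triangular index)
the 13th triangular number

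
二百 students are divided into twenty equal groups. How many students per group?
Convert 二百 (Chinese numeral) → 2×100 = 200 (decimal)
Convert twenty (English words) → 20 (decimal)
Compute 200 ÷ 20 = 10
10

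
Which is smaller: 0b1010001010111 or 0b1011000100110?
Convert 0b1010001010111 (binary) → 4096 + 1024 + 64 + 16 + 4 + 2 + 1 = 5207 (decimal)
Convert 0b1011000100110 (binary) → 4096 + 1024 + 512 + 32 + 4 + 2 = 5670 (decimal)
Compare 5207 vs 5670: smaller = 5207
5207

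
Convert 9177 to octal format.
Convert 9177 (decimal) → 9177 = 2×4096 + 1×512 + 7×64 + 3×8 + 1 → 0o21731 (octal)
0o21731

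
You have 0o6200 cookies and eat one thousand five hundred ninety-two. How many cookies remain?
Convert 0o6200 (octal) → 6×512 + 2×64 = 3200 (decimal)
Convert one thousand five hundred ninety-two (English words) → 1×1000 + 5×100 + 92 = 1592 (decimal)
Compute 3200 - 1592 = 1608
1608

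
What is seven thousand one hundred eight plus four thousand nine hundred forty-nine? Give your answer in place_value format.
Convert seven thousand one hundred eight (English words) → 7×1000 + 1×100 + 8 = 7108 (decimal)
Convert four thousand nine hundred forty-nine (English words) → 4×1000 + 9×100 + 49 = 4949 (decimal)
Compute 7108 + 4949 = 12057
Convert 12057 (decimal) → 12057 = 12×1000 + 5×10 + 7 → 12 thousands, 5 tens, 7 ones (place-value notation)
12 thousands, 5 tens, 7 ones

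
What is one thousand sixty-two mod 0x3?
Convert one thousand sixty-two (English words) → 1×1000 + 62 = 1062 (decimal)
Convert 0x3 (hexadecimal) → 3 (decimal)
Compute 1062 mod 3 = 0
0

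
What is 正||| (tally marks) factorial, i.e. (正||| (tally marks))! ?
Convert 正||| (tally marks) → 5 + 3 = 8 (decimal)
Compute 8! = 40320
40320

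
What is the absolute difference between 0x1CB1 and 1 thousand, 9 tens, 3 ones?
Convert 0x1CB1 (hexadecimal) → 1×4096 + 12×256 + 11×16 + 1 = 7345 (decimal)
Convert 1 thousand, 9 tens, 3 ones (place-value notation) → 1×1000 + 9×10 + 3 = 1093 (decimal)
Compute |7345 - 1093| = 6252
6252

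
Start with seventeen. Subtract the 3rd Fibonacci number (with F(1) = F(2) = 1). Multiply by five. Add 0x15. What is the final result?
Convert seventeen (English words) → 17 (decimal)
Start: 17
Convert the 3rd Fibonacci number (with F(1) = F(2) = 1) (Fibonacci index) → 1, 1, 2 → 2 (decimal)
17 - 2 = 15
Convert five (English words) → 5 (decimal)
15 × 5 = 75
Convert 0x15 (hexadecimal) → 1×16 + 5 = 21 (decimal)
75 + 21 = 96
96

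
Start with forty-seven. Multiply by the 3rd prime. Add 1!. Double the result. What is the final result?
Convert forty-seven (English words) → 47 (decimal)
Start: 47
Convert the 3rd prime (prime index) → 5 (decimal)
47 × 5 = 235
Convert 1! (factorial) → 1 (decimal)
235 + 1 = 236
236 × 2 = 472
472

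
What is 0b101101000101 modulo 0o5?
Convert 0b101101000101 (binary) → 2048 + 512 + 256 + 64 + 4 + 1 = 2885 (decimal)
Convert 0o5 (octal) → 5 (decimal)
Compute 2885 mod 5 = 0
0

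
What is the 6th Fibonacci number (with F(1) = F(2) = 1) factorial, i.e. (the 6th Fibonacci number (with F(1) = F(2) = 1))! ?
Convert the 6th Fibonacci number (with F(1) = F(2) = 1) (Fibonacci index) → 1, 1, 2, 3, 5, 8 → 8 (decimal)
Compute 8! = 40320
40320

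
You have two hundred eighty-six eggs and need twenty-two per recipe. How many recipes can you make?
Convert two hundred eighty-six (English words) → 2×100 + 86 = 286 (decimal)
Convert twenty-two (English words) → 22 (decimal)
Compute 286 ÷ 22 = 13
13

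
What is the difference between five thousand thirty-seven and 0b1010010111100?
Convert five thousand thirty-seven (English words) → 5×1000 + 37 = 5037 (decimal)
Convert 0b1010010111100 (binary) → 4096 + 1024 + 128 + 32 + 16 + 8 + 4 = 5308 (decimal)
Difference: |5037 - 5308| = 271
271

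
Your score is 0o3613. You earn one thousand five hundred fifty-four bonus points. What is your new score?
Convert 0o3613 (octal) → 3×512 + 6×64 + 1×8 + 3 = 1931 (decimal)
Convert one thousand five hundred fifty-four (English words) → 1×1000 + 5×100 + 54 = 1554 (decimal)
Compute 1931 + 1554 = 3485
3485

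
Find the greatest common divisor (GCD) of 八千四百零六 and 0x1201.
Convert 八千四百零六 (Chinese numeral) → 8×1000 + 4×100 + 6 = 8406 (decimal)
Convert 0x1201 (hexadecimal) → 1×4096 + 2×256 + 1 = 4609 (decimal)
Compute gcd(8406, 4609) = 1
1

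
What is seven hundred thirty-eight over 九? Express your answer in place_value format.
Convert seven hundred thirty-eight (English words) → 7×100 + 38 = 738 (decimal)
Convert 九 (Chinese numeral) → 9 (decimal)
Compute 738 ÷ 9 = 82
Convert 82 (decimal) → 82 = 8×10 + 2 → 8 tens, 2 ones (place-value notation)
8 tens, 2 ones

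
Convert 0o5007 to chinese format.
Convert 0o5007 (octal) → 5×512 + 7 = 2567 (decimal)
Convert 2567 (decimal) → 2567 = 2×1000 + 5×100 + 6×10 + 7 → 二千五百六十七 (Chinese numeral)
二千五百六十七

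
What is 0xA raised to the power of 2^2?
Convert 0xA (hexadecimal) → 10 (decimal)
Convert 2^2 (power) → 4 (decimal)
Compute 10 ^ 4 = 10000
10000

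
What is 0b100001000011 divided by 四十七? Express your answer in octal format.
Convert 0b100001000011 (binary) → 2048 + 64 + 2 + 1 = 2115 (decimal)
Convert 四十七 (Chinese numeral) → 4×10 + 7 = 47 (decimal)
Compute 2115 ÷ 47 = 45
Convert 45 (decimal) → 45 = 5×8 + 5 → 0o55 (octal)
0o55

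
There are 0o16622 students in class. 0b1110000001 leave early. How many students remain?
Convert 0o16622 (octal) → 1×4096 + 6×512 + 6×64 + 2×8 + 2 = 7570 (decimal)
Convert 0b1110000001 (binary) → 512 + 256 + 128 + 1 = 897 (decimal)
Compute 7570 - 897 = 6673
6673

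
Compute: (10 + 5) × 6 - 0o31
Convert 0o31 (octal) → 3×8 + 1 = 25 (decimal)
Expression in decimal: (10 + 5) × 6 - 25
Parentheses first: 10 + 5 = 15
Multiply: 15 × 6 = 90
Subtract: 90 - 25 = 65
65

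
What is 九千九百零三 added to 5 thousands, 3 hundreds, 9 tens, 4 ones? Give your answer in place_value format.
Convert 九千九百零三 (Chinese numeral) → 9×1000 + 9×100 + 3 = 9903 (decimal)
Convert 5 thousands, 3 hundreds, 9 tens, 4 ones (place-value notation) → 5×1000 + 3×100 + 9×10 + 4 = 5394 (decimal)
Compute 9903 + 5394 = 15297
Convert 15297 (decimal) → 15297 = 15×1000 + 2×100 + 9×10 + 7 → 15 thousands, 2 hundreds, 9 tens, 7 ones (place-value notation)
15 thousands, 2 hundreds, 9 tens, 7 ones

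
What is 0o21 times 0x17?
Convert 0o21 (octal) → 2×8 + 1 = 17 (decimal)
Convert 0x17 (hexadecimal) → 1×16 + 7 = 23 (decimal)
Compute 17 × 23 = 391
391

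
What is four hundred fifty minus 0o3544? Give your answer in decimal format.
Convert four hundred fifty (English words) → 4×100 + 50 = 450 (decimal)
Convert 0o3544 (octal) → 3×512 + 5×64 + 4×8 + 4 = 1892 (decimal)
Compute 450 - 1892 = -1442
-1442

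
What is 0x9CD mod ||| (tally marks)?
Convert 0x9CD (hexadecimal) → 9×256 + 12×16 + 13 = 2509 (decimal)
Convert ||| (tally marks) → 3 (decimal)
Compute 2509 mod 3 = 1
1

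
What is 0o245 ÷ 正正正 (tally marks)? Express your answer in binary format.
Convert 0o245 (octal) → 2×64 + 4×8 + 5 = 165 (decimal)
Convert 正正正 (tally marks) → 5 + 5 + 5 = 15 (decimal)
Compute 165 ÷ 15 = 11
Convert 11 (decimal) → 11 = 8 + 2 + 1 → 0b1011 (binary)
0b1011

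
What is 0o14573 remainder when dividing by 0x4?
Convert 0o14573 (octal) → 1×4096 + 4×512 + 5×64 + 7×8 + 3 = 6523 (decimal)
Convert 0x4 (hexadecimal) → 4 (decimal)
Compute 6523 mod 4 = 3
3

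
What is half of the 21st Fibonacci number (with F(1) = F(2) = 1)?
The 21st Fibonacci number (with F(1) = F(2) = 1) = 10946
Compute 10946 ÷ 2 = 5473
5473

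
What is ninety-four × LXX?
Convert ninety-four (English words) → 94 (decimal)
Convert LXX (Roman numeral) → 50 + 10 + 10 = 70 (decimal)
Compute 94 × 70 = 6580
6580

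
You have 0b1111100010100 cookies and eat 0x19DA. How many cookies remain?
Convert 0b1111100010100 (binary) → 4096 + 2048 + 1024 + 512 + 256 + 16 + 4 = 7956 (decimal)
Convert 0x19DA (hexadecimal) → 1×4096 + 9×256 + 13×16 + 10 = 6618 (decimal)
Compute 7956 - 6618 = 1338
1338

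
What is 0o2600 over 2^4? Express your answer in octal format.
Convert 0o2600 (octal) → 2×512 + 6×64 = 1408 (decimal)
Convert 2^4 (power) → 16 (decimal)
Compute 1408 ÷ 16 = 88
Convert 88 (decimal) → 88 = 1×64 + 3×8 → 0o130 (octal)
0o130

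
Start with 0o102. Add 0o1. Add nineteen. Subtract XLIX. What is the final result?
Convert 0o102 (octal) → 1×64 + 2 = 66 (decimal)
Start: 66
Convert 0o1 (octal) → 1 (decimal)
66 + 1 = 67
Convert nineteen (English words) → 19 (decimal)
67 + 19 = 86
Convert XLIX (Roman numeral) → 40 + 9 = 49 (decimal)
86 - 49 = 37
37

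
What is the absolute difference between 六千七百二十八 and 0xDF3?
Convert 六千七百二十八 (Chinese numeral) → 6×1000 + 7×100 + 2×10 + 8 = 6728 (decimal)
Convert 0xDF3 (hexadecimal) → 13×256 + 15×16 + 3 = 3571 (decimal)
Compute |6728 - 3571| = 3157
3157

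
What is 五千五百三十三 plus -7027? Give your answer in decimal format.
Convert 五千五百三十三 (Chinese numeral) → 5×1000 + 5×100 + 3×10 + 3 = 5533 (decimal)
Compute 5533 + -7027 = -1494
-1494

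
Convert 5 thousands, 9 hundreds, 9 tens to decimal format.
Convert 5 thousands, 9 hundreds, 9 tens (place-value notation) → 5×1000 + 9×100 + 9×10 = 5990 (decimal)
5990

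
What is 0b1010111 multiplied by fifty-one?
Convert 0b1010111 (binary) → 64 + 16 + 4 + 2 + 1 = 87 (decimal)
Convert fifty-one (English words) → 51 (decimal)
Compute 87 × 51 = 4437
4437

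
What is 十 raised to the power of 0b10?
Convert 十 (Chinese numeral) → 1×10 = 10 (decimal)
Convert 0b10 (binary) → 2 (decimal)
Compute 10 ^ 2 = 100
100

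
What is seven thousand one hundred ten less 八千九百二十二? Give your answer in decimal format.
Convert seven thousand one hundred ten (English words) → 7×1000 + 1×100 + 10 = 7110 (decimal)
Convert 八千九百二十二 (Chinese numeral) → 8×1000 + 9×100 + 2×10 + 2 = 8922 (decimal)
Compute 7110 - 8922 = -1812
-1812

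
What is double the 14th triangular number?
The 14th triangular number = 14×15/2 = 105
Compute 105 × 2 = 210
210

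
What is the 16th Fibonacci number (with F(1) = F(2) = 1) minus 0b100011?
The 16th Fibonacci number (with F(1) = F(2) = 1) = 987
Convert 0b100011 (binary) → 32 + 2 + 1 = 35 (decimal)
Compute 987 - 35 = 952
952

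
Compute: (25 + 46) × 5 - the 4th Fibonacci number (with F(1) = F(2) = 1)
Convert the 4th Fibonacci number (with F(1) = F(2) = 1) (Fibonacci index) → 1, 1, 2, 3 → 3 (decimal)
Expression in decimal: (25 + 46) × 5 - 3
Parentheses first: 25 + 46 = 71
Multiply: 71 × 5 = 355
Subtract: 355 - 3 = 352
352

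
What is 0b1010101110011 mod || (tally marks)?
Convert 0b1010101110011 (binary) → 4096 + 1024 + 256 + 64 + 32 + 16 + 2 + 1 = 5491 (decimal)
Convert || (tally marks) → 2 (decimal)
Compute 5491 mod 2 = 1
1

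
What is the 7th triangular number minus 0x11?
The 7th triangular number = 7×8/2 = 28
Convert 0x11 (hexadecimal) → 1×16 + 1 = 17 (decimal)
Compute 28 - 17 = 11
11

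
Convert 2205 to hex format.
Convert 2205 (decimal) → 2205 = 8×256 + 9×16 + 13 → 0x89D (hexadecimal)
0x89D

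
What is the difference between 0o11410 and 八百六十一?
Convert 0o11410 (octal) → 1×4096 + 1×512 + 4×64 + 1×8 = 4872 (decimal)
Convert 八百六十一 (Chinese numeral) → 8×100 + 6×10 + 1 = 861 (decimal)
Difference: |4872 - 861| = 4011
4011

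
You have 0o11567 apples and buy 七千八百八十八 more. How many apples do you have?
Convert 0o11567 (octal) → 1×4096 + 1×512 + 5×64 + 6×8 + 7 = 4983 (decimal)
Convert 七千八百八十八 (Chinese numeral) → 7×1000 + 8×100 + 8×10 + 8 = 7888 (decimal)
Compute 4983 + 7888 = 12871
12871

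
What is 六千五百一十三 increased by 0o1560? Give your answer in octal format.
Convert 六千五百一十三 (Chinese numeral) → 6×1000 + 5×100 + 1×10 + 3 = 6513 (decimal)
Convert 0o1560 (octal) → 1×512 + 5×64 + 6×8 = 880 (decimal)
Compute 6513 + 880 = 7393
Convert 7393 (decimal) → 7393 = 1×4096 + 6×512 + 3×64 + 4×8 + 1 → 0o16341 (octal)
0o16341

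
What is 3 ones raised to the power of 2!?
Convert 3 ones (place-value notation) → 3 (decimal)
Convert 2! (factorial) → 2 (decimal)
Compute 3 ^ 2 = 9
9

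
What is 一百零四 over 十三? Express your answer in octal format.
Convert 一百零四 (Chinese numeral) → 1×100 + 4 = 104 (decimal)
Convert 十三 (Chinese numeral) → 1×10 + 3 = 13 (decimal)
Compute 104 ÷ 13 = 8
Convert 8 (decimal) → 8 = 1×8 → 0o10 (octal)
0o10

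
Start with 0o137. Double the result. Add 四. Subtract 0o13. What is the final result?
Convert 0o137 (octal) → 1×64 + 3×8 + 7 = 95 (decimal)
Start: 95
95 × 2 = 190
Convert 四 (Chinese numeral) → 4 (decimal)
190 + 4 = 194
Convert 0o13 (octal) → 1×8 + 3 = 11 (decimal)
194 - 11 = 183
183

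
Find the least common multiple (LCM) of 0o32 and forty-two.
Convert 0o32 (octal) → 3×8 + 2 = 26 (decimal)
Convert forty-two (English words) → 42 (decimal)
Compute lcm(26, 42) = 546
546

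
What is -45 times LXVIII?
Convert LXVIII (Roman numeral) → 50 + 10 + 5 + 1 + 1 + 1 = 68 (decimal)
Compute -45 × 68 = -3060
-3060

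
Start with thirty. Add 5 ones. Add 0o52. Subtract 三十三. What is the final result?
Convert thirty (English words) → 30 (decimal)
Start: 30
Convert 5 ones (place-value notation) → 5 (decimal)
30 + 5 = 35
Convert 0o52 (octal) → 5×8 + 2 = 42 (decimal)
35 + 42 = 77
Convert 三十三 (Chinese numeral) → 3×10 + 3 = 33 (decimal)
77 - 33 = 44
44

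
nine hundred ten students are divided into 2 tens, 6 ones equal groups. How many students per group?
Convert nine hundred ten (English words) → 9×100 + 10 = 910 (decimal)
Convert 2 tens, 6 ones (place-value notation) → 2×10 + 6 = 26 (decimal)
Compute 910 ÷ 26 = 35
35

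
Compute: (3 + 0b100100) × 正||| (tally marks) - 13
Convert 0b100100 (binary) → 32 + 4 = 36 (decimal)
Convert 正||| (tally marks) → 5 + 3 = 8 (decimal)
Expression in decimal: (3 + 36) × 8 - 13
Parentheses first: 3 + 36 = 39
Multiply: 39 × 8 = 312
Subtract: 312 - 13 = 299
299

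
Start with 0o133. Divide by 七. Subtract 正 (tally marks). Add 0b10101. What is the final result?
Convert 0o133 (octal) → 1×64 + 3×8 + 3 = 91 (decimal)
Start: 91
Convert 七 (Chinese numeral) → 7 (decimal)
91 ÷ 7 = 13
Convert 正 (tally marks) → 5 (decimal)
13 - 5 = 8
Convert 0b10101 (binary) → 16 + 4 + 1 = 21 (decimal)
8 + 21 = 29
29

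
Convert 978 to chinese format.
Convert 978 (decimal) → 978 = 9×100 + 7×10 + 8 → 九百七十八 (Chinese numeral)
九百七十八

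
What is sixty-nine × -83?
Convert sixty-nine (English words) → 69 (decimal)
Compute 69 × -83 = -5727
-5727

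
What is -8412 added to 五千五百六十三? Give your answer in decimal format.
Convert 五千五百六十三 (Chinese numeral) → 5×1000 + 5×100 + 6×10 + 3 = 5563 (decimal)
Compute -8412 + 5563 = -2849
-2849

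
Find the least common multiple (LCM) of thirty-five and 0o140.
Convert thirty-five (English words) → 35 (decimal)
Convert 0o140 (octal) → 1×64 + 4×8 = 96 (decimal)
Compute lcm(35, 96) = 3360
3360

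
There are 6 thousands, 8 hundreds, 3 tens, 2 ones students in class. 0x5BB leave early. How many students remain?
Convert 6 thousands, 8 hundreds, 3 tens, 2 ones (place-value notation) → 6×1000 + 8×100 + 3×10 + 2 = 6832 (decimal)
Convert 0x5BB (hexadecimal) → 5×256 + 11×16 + 11 = 1467 (decimal)
Compute 6832 - 1467 = 5365
5365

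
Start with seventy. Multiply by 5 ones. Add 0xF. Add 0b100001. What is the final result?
Convert seventy (English words) → 70 (decimal)
Start: 70
Convert 5 ones (place-value notation) → 5 (decimal)
70 × 5 = 350
Convert 0xF (hexadecimal) → 15 (decimal)
350 + 15 = 365
Convert 0b100001 (binary) → 32 + 1 = 33 (decimal)
365 + 33 = 398
398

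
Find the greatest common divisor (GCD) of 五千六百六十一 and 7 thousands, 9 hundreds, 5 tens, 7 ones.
Convert 五千六百六十一 (Chinese numeral) → 5×1000 + 6×100 + 6×10 + 1 = 5661 (decimal)
Convert 7 thousands, 9 hundreds, 5 tens, 7 ones (place-value notation) → 7×1000 + 9×100 + 5×10 + 7 = 7957 (decimal)
Compute gcd(5661, 7957) = 1
1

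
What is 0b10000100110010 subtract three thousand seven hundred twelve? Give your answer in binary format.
Convert 0b10000100110010 (binary) → 8192 + 256 + 32 + 16 + 2 = 8498 (decimal)
Convert three thousand seven hundred twelve (English words) → 3×1000 + 7×100 + 12 = 3712 (decimal)
Compute 8498 - 3712 = 4786
Convert 4786 (decimal) → 4786 = 4096 + 512 + 128 + 32 + 16 + 2 → 0b1001010110010 (binary)
0b1001010110010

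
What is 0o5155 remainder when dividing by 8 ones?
Convert 0o5155 (octal) → 5×512 + 1×64 + 5×8 + 5 = 2669 (decimal)
Convert 8 ones (place-value notation) → 8 (decimal)
Compute 2669 mod 8 = 5
5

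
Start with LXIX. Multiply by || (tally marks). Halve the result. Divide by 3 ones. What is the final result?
Convert LXIX (Roman numeral) → 50 + 10 + 9 = 69 (decimal)
Start: 69
Convert || (tally marks) → 2 (decimal)
69 × 2 = 138
138 ÷ 2 = 69
Convert 3 ones (place-value notation) → 3 (decimal)
69 ÷ 3 = 23
23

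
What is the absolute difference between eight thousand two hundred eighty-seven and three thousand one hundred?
Convert eight thousand two hundred eighty-seven (English words) → 8×1000 + 2×100 + 87 = 8287 (decimal)
Convert three thousand one hundred (English words) → 3×1000 + 1×100 = 3100 (decimal)
Compute |8287 - 3100| = 5187
5187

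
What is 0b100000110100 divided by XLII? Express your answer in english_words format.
Convert 0b100000110100 (binary) → 2048 + 32 + 16 + 4 = 2100 (decimal)
Convert XLII (Roman numeral) → 40 + 1 + 1 = 42 (decimal)
Compute 2100 ÷ 42 = 50
Convert 50 (decimal) → fifty (English words)
fifty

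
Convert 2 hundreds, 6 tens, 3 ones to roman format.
Convert 2 hundreds, 6 tens, 3 ones (place-value notation) → 2×100 + 6×10 + 3 = 263 (decimal)
Convert 263 (decimal) → 263 = 100 + 100 + 50 + 10 + 1 + 1 + 1 → CCLXIII (Roman numeral)
CCLXIII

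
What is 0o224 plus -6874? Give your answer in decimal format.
Convert 0o224 (octal) → 2×64 + 2×8 + 4 = 148 (decimal)
Compute 148 + -6874 = -6726
-6726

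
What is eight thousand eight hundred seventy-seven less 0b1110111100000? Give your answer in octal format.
Convert eight thousand eight hundred seventy-seven (English words) → 8×1000 + 8×100 + 77 = 8877 (decimal)
Convert 0b1110111100000 (binary) → 4096 + 2048 + 1024 + 256 + 128 + 64 + 32 = 7648 (decimal)
Compute 8877 - 7648 = 1229
Convert 1229 (decimal) → 1229 = 2×512 + 3×64 + 1×8 + 5 → 0o2315 (octal)
0o2315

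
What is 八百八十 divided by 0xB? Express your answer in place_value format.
Convert 八百八十 (Chinese numeral) → 8×100 + 8×10 = 880 (decimal)
Convert 0xB (hexadecimal) → 11 (decimal)
Compute 880 ÷ 11 = 80
Convert 80 (decimal) → 80 = 8×10 → 8 tens (place-value notation)
8 tens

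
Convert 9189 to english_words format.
Convert 9189 (decimal) → 9189 = 9×1000 + 1×100 + 89 → nine thousand one hundred eighty-nine (English words)
nine thousand one hundred eighty-nine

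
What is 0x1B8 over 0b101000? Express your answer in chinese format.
Convert 0x1B8 (hexadecimal) → 1×256 + 11×16 + 8 = 440 (decimal)
Convert 0b101000 (binary) → 32 + 8 = 40 (decimal)
Compute 440 ÷ 40 = 11
Convert 11 (decimal) → 11 = 1×10 + 1 → 十一 (Chinese numeral)
十一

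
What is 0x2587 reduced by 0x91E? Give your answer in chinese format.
Convert 0x2587 (hexadecimal) → 2×4096 + 5×256 + 8×16 + 7 = 9607 (decimal)
Convert 0x91E (hexadecimal) → 9×256 + 1×16 + 14 = 2334 (decimal)
Compute 9607 - 2334 = 7273
Convert 7273 (decimal) → 7273 = 7×1000 + 2×100 + 7×10 + 3 → 七千二百七十三 (Chinese numeral)
七千二百七十三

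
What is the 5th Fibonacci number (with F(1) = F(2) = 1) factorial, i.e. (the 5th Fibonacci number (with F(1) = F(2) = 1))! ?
Convert the 5th Fibonacci number (with F(1) = F(2) = 1) (Fibonacci index) → 1, 1, 2, 3, 5 → 5 (decimal)
Compute 5! = 120
120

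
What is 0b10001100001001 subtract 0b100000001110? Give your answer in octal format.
Convert 0b10001100001001 (binary) → 8192 + 512 + 256 + 8 + 1 = 8969 (decimal)
Convert 0b100000001110 (binary) → 2048 + 8 + 4 + 2 = 2062 (decimal)
Compute 8969 - 2062 = 6907
Convert 6907 (decimal) → 6907 = 1×4096 + 5×512 + 3×64 + 7×8 + 3 → 0o15373 (octal)
0o15373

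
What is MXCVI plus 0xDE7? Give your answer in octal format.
Convert MXCVI (Roman numeral) → 1000 + 90 + 5 + 1 = 1096 (decimal)
Convert 0xDE7 (hexadecimal) → 13×256 + 14×16 + 7 = 3559 (decimal)
Compute 1096 + 3559 = 4655
Convert 4655 (decimal) → 4655 = 1×4096 + 1×512 + 5×8 + 7 → 0o11057 (octal)
0o11057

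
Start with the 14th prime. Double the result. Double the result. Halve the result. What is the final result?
Convert the 14th prime (prime index) → 43 (decimal)
Start: 43
43 × 2 = 86
86 × 2 = 172
172 ÷ 2 = 86
86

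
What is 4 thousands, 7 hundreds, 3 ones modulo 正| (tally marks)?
Convert 4 thousands, 7 hundreds, 3 ones (place-value notation) → 4×1000 + 7×100 + 3 = 4703 (decimal)
Convert 正| (tally marks) → 5 + 1 = 6 (decimal)
Compute 4703 mod 6 = 5
5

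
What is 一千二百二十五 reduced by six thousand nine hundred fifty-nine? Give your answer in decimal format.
Convert 一千二百二十五 (Chinese numeral) → 1×1000 + 2×100 + 2×10 + 5 = 1225 (decimal)
Convert six thousand nine hundred fifty-nine (English words) → 6×1000 + 9×100 + 59 = 6959 (decimal)
Compute 1225 - 6959 = -5734
-5734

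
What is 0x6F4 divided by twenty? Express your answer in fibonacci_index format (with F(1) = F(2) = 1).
Convert 0x6F4 (hexadecimal) → 6×256 + 15×16 + 4 = 1780 (decimal)
Convert twenty (English words) → 20 (decimal)
Compute 1780 ÷ 20 = 89
Convert 89 (decimal) → 1, 1, 2, 3, 5, 8, 13, 21, 34, 55, 89 → the 11th Fibonacci number (Fibonacci index)
the 11th Fibonacci number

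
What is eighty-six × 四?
Convert eighty-six (English words) → 86 (decimal)
Convert 四 (Chinese numeral) → 4 (decimal)
Compute 86 × 4 = 344
344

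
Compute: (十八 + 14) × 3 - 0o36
Convert 十八 (Chinese numeral) → 1×10 + 8 = 18 (decimal)
Convert 0o36 (octal) → 3×8 + 6 = 30 (decimal)
Expression in decimal: (18 + 14) × 3 - 30
Parentheses first: 18 + 14 = 32
Multiply: 32 × 3 = 96
Subtract: 96 - 30 = 66
66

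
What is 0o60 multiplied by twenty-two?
Convert 0o60 (octal) → 6×8 = 48 (decimal)
Convert twenty-two (English words) → 22 (decimal)
Compute 48 × 22 = 1056
1056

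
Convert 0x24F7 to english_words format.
Convert 0x24F7 (hexadecimal) → 2×4096 + 4×256 + 15×16 + 7 = 9463 (decimal)
Convert 9463 (decimal) → 9463 = 9×1000 + 4×100 + 63 → nine thousand four hundred sixty-three (English words)
nine thousand four hundred sixty-three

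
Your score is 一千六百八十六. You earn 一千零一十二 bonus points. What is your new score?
Convert 一千六百八十六 (Chinese numeral) → 1×1000 + 6×100 + 8×10 + 6 = 1686 (decimal)
Convert 一千零一十二 (Chinese numeral) → 1×1000 + 1×10 + 2 = 1012 (decimal)
Compute 1686 + 1012 = 2698
2698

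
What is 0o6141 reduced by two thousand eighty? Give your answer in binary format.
Convert 0o6141 (octal) → 6×512 + 1×64 + 4×8 + 1 = 3169 (decimal)
Convert two thousand eighty (English words) → 2×1000 + 80 = 2080 (decimal)
Compute 3169 - 2080 = 1089
Convert 1089 (decimal) → 1089 = 1024 + 64 + 1 → 0b10001000001 (binary)
0b10001000001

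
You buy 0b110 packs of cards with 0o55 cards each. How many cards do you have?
Convert 0o55 (octal) → 5×8 + 5 = 45 (decimal)
Convert 0b110 (binary) → 4 + 2 = 6 (decimal)
Compute 45 × 6 = 270
270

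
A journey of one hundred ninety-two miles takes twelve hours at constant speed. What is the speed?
Convert one hundred ninety-two (English words) → 1×100 + 92 = 192 (decimal)
Convert twelve (English words) → 12 (decimal)
Compute 192 ÷ 12 = 16
16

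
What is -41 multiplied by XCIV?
Convert XCIV (Roman numeral) → 90 + 4 = 94 (decimal)
Compute -41 × 94 = -3854
-3854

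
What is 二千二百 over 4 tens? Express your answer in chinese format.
Convert 二千二百 (Chinese numeral) → 2×1000 + 2×100 = 2200 (decimal)
Convert 4 tens (place-value notation) → 4×10 = 40 (decimal)
Compute 2200 ÷ 40 = 55
Convert 55 (decimal) → 55 = 5×10 + 5 → 五十五 (Chinese numeral)
五十五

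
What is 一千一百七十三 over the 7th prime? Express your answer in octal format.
Convert 一千一百七十三 (Chinese numeral) → 1×1000 + 1×100 + 7×10 + 3 = 1173 (decimal)
Convert the 7th prime (prime index) → 17 (decimal)
Compute 1173 ÷ 17 = 69
Convert 69 (decimal) → 69 = 1×64 + 5 → 0o105 (octal)
0o105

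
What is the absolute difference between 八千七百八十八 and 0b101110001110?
Convert 八千七百八十八 (Chinese numeral) → 8×1000 + 7×100 + 8×10 + 8 = 8788 (decimal)
Convert 0b101110001110 (binary) → 2048 + 512 + 256 + 128 + 8 + 4 + 2 = 2958 (decimal)
Compute |8788 - 2958| = 5830
5830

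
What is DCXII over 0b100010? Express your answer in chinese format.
Convert DCXII (Roman numeral) → 500 + 100 + 10 + 1 + 1 = 612 (decimal)
Convert 0b100010 (binary) → 32 + 2 = 34 (decimal)
Compute 612 ÷ 34 = 18
Convert 18 (decimal) → 18 = 1×10 + 8 → 十八 (Chinese numeral)
十八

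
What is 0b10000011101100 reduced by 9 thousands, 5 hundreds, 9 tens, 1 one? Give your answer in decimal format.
Convert 0b10000011101100 (binary) → 8192 + 128 + 64 + 32 + 8 + 4 = 8428 (decimal)
Convert 9 thousands, 5 hundreds, 9 tens, 1 one (place-value notation) → 9×1000 + 5×100 + 9×10 + 1 = 9591 (decimal)
Compute 8428 - 9591 = -1163
-1163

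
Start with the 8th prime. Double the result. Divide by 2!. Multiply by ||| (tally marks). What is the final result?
Convert the 8th prime (prime index) → 19 (decimal)
Start: 19
19 × 2 = 38
Convert 2! (factorial) → 2 (decimal)
38 ÷ 2 = 19
Convert ||| (tally marks) → 3 (decimal)
19 × 3 = 57
57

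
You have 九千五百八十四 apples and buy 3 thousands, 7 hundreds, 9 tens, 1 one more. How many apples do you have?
Convert 九千五百八十四 (Chinese numeral) → 9×1000 + 5×100 + 8×10 + 4 = 9584 (decimal)
Convert 3 thousands, 7 hundreds, 9 tens, 1 one (place-value notation) → 3×1000 + 7×100 + 9×10 + 1 = 3791 (decimal)
Compute 9584 + 3791 = 13375
13375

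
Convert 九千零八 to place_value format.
Convert 九千零八 (Chinese numeral) → 9×1000 + 8 = 9008 (decimal)
Convert 9008 (decimal) → 9008 = 9×1000 + 8 → 9 thousands, 8 ones (place-value notation)
9 thousands, 8 ones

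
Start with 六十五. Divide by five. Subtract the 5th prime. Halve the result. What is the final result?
Convert 六十五 (Chinese numeral) → 6×10 + 5 = 65 (decimal)
Start: 65
Convert five (English words) → 5 (decimal)
65 ÷ 5 = 13
Convert the 5th prime (prime index) → 11 (decimal)
13 - 11 = 2
2 ÷ 2 = 1
1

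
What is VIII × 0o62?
Convert VIII (Roman numeral) → 5 + 1 + 1 + 1 = 8 (decimal)
Convert 0o62 (octal) → 6×8 + 2 = 50 (decimal)
Compute 8 × 50 = 400
400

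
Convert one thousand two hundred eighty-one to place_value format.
Convert one thousand two hundred eighty-one (English words) → 1×1000 + 2×100 + 81 = 1281 (decimal)
Convert 1281 (decimal) → 1281 = 1×1000 + 2×100 + 8×10 + 1 → 1 thousand, 2 hundreds, 8 tens, 1 one (place-value notation)
1 thousand, 2 hundreds, 8 tens, 1 one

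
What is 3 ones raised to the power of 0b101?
Convert 3 ones (place-value notation) → 3 (decimal)
Convert 0b101 (binary) → 4 + 1 = 5 (decimal)
Compute 3 ^ 5 = 243
243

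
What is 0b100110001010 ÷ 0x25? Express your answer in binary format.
Convert 0b100110001010 (binary) → 2048 + 256 + 128 + 8 + 2 = 2442 (decimal)
Convert 0x25 (hexadecimal) → 2×16 + 5 = 37 (decimal)
Compute 2442 ÷ 37 = 66
Convert 66 (decimal) → 66 = 64 + 2 → 0b1000010 (binary)
0b1000010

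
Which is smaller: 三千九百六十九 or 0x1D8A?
Convert 三千九百六十九 (Chinese numeral) → 3×1000 + 9×100 + 6×10 + 9 = 3969 (decimal)
Convert 0x1D8A (hexadecimal) → 1×4096 + 13×256 + 8×16 + 10 = 7562 (decimal)
Compare 3969 vs 7562: smaller = 3969
3969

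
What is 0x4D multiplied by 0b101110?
Convert 0x4D (hexadecimal) → 4×16 + 13 = 77 (decimal)
Convert 0b101110 (binary) → 32 + 8 + 4 + 2 = 46 (decimal)
Compute 77 × 46 = 3542
3542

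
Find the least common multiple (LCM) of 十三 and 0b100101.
Convert 十三 (Chinese numeral) → 1×10 + 3 = 13 (decimal)
Convert 0b100101 (binary) → 32 + 4 + 1 = 37 (decimal)
Compute lcm(13, 37) = 481
481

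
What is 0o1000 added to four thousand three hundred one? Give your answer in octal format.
Convert 0o1000 (octal) → 1×512 = 512 (decimal)
Convert four thousand three hundred one (English words) → 4×1000 + 3×100 + 1 = 4301 (decimal)
Compute 512 + 4301 = 4813
Convert 4813 (decimal) → 4813 = 1×4096 + 1×512 + 3×64 + 1×8 + 5 → 0o11315 (octal)
0o11315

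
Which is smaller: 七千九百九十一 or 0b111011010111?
Convert 七千九百九十一 (Chinese numeral) → 7×1000 + 9×100 + 9×10 + 1 = 7991 (decimal)
Convert 0b111011010111 (binary) → 2048 + 1024 + 512 + 128 + 64 + 16 + 4 + 2 + 1 = 3799 (decimal)
Compare 7991 vs 3799: smaller = 3799
3799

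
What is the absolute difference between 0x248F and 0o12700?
Convert 0x248F (hexadecimal) → 2×4096 + 4×256 + 8×16 + 15 = 9359 (decimal)
Convert 0o12700 (octal) → 1×4096 + 2×512 + 7×64 = 5568 (decimal)
Compute |9359 - 5568| = 3791
3791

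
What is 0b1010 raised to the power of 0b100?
Convert 0b1010 (binary) → 8 + 2 = 10 (decimal)
Convert 0b100 (binary) → 4 (decimal)
Compute 10 ^ 4 = 10000
10000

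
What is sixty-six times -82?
Convert sixty-six (English words) → 66 (decimal)
Compute 66 × -82 = -5412
-5412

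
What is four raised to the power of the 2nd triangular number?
Convert four (English words) → 4 (decimal)
Convert the 2nd triangular number (triangular index) → 2×3/2 = 3 (decimal)
Compute 4 ^ 3 = 64
64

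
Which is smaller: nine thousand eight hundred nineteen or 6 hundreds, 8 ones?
Convert nine thousand eight hundred nineteen (English words) → 9×1000 + 8×100 + 19 = 9819 (decimal)
Convert 6 hundreds, 8 ones (place-value notation) → 6×100 + 8 = 608 (decimal)
Compare 9819 vs 608: smaller = 608
608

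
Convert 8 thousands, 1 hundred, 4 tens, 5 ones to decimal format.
Convert 8 thousands, 1 hundred, 4 tens, 5 ones (place-value notation) → 8×1000 + 1×100 + 4×10 + 5 = 8145 (decimal)
8145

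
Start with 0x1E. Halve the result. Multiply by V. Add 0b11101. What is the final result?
Convert 0x1E (hexadecimal) → 1×16 + 14 = 30 (decimal)
Start: 30
30 ÷ 2 = 15
Convert V (Roman numeral) → 5 (decimal)
15 × 5 = 75
Convert 0b11101 (binary) → 16 + 8 + 4 + 1 = 29 (decimal)
75 + 29 = 104
104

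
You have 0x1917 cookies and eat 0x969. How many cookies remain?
Convert 0x1917 (hexadecimal) → 1×4096 + 9×256 + 1×16 + 7 = 6423 (decimal)
Convert 0x969 (hexadecimal) → 9×256 + 6×16 + 9 = 2409 (decimal)
Compute 6423 - 2409 = 4014
4014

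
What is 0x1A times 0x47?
Convert 0x1A (hexadecimal) → 1×16 + 10 = 26 (decimal)
Convert 0x47 (hexadecimal) → 4×16 + 7 = 71 (decimal)
Compute 26 × 71 = 1846
1846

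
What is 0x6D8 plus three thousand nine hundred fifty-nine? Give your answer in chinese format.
Convert 0x6D8 (hexadecimal) → 6×256 + 13×16 + 8 = 1752 (decimal)
Convert three thousand nine hundred fifty-nine (English words) → 3×1000 + 9×100 + 59 = 3959 (decimal)
Compute 1752 + 3959 = 5711
Convert 5711 (decimal) → 5711 = 5×1000 + 7×100 + 1×10 + 1 → 五千七百一十一 (Chinese numeral)
五千七百一十一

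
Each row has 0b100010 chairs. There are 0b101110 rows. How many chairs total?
Convert 0b100010 (binary) → 32 + 2 = 34 (decimal)
Convert 0b101110 (binary) → 32 + 8 + 4 + 2 = 46 (decimal)
Compute 34 × 46 = 1564
1564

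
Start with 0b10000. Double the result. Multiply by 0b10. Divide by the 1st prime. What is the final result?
Convert 0b10000 (binary) → 16 (decimal)
Start: 16
16 × 2 = 32
Convert 0b10 (binary) → 2 (decimal)
32 × 2 = 64
Convert the 1st prime (prime index) → 2 (decimal)
64 ÷ 2 = 32
32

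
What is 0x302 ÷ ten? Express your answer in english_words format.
Convert 0x302 (hexadecimal) → 3×256 + 2 = 770 (decimal)
Convert ten (English words) → 10 (decimal)
Compute 770 ÷ 10 = 77
Convert 77 (decimal) → seventy-seven (English words)
seventy-seven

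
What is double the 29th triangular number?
The 29th triangular number = 29×30/2 = 435
Compute 435 × 2 = 870
870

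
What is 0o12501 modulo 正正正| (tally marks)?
Convert 0o12501 (octal) → 1×4096 + 2×512 + 5×64 + 1 = 5441 (decimal)
Convert 正正正| (tally marks) → 5 + 5 + 5 + 1 = 16 (decimal)
Compute 5441 mod 16 = 1
1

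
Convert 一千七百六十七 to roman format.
Convert 一千七百六十七 (Chinese numeral) → 1×1000 + 7×100 + 6×10 + 7 = 1767 (decimal)
Convert 1767 (decimal) → 1767 = 1000 + 500 + 100 + 100 + 50 + 10 + 5 + 1 + 1 → MDCCLXVII (Roman numeral)
MDCCLXVII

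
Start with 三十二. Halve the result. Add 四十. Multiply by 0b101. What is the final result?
Convert 三十二 (Chinese numeral) → 3×10 + 2 = 32 (decimal)
Start: 32
32 ÷ 2 = 16
Convert 四十 (Chinese numeral) → 4×10 = 40 (decimal)
16 + 40 = 56
Convert 0b101 (binary) → 4 + 1 = 5 (decimal)
56 × 5 = 280
280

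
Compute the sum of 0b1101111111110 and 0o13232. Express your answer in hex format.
Convert 0b1101111111110 (binary) → 4096 + 2048 + 512 + 256 + 128 + 64 + 32 + 16 + 8 + 4 + 2 = 7166 (decimal)
Convert 0o13232 (octal) → 1×4096 + 3×512 + 2×64 + 3×8 + 2 = 5786 (decimal)
Compute 7166 + 5786 = 12952
Convert 12952 (decimal) → 12952 = 3×4096 + 2×256 + 9×16 + 8 → 0x3298 (hexadecimal)
0x3298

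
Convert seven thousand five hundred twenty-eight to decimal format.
Convert seven thousand five hundred twenty-eight (English words) → 7×1000 + 5×100 + 28 = 7528 (decimal)
7528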